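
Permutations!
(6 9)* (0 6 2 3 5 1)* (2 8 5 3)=(0 6 9 8 5 1)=[6, 0, 2, 3, 4, 1, 9, 7, 5, 8]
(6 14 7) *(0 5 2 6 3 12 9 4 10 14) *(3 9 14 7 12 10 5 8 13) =(0 8 13 3 10 7 9 4 5 2 6)(12 14) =[8, 1, 6, 10, 5, 2, 0, 9, 13, 4, 7, 11, 14, 3, 12]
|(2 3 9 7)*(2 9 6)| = |(2 3 6)(7 9)| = 6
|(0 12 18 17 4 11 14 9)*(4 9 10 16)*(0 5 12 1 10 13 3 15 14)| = 60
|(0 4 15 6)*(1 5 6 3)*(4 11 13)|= 9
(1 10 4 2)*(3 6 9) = [0, 10, 1, 6, 2, 5, 9, 7, 8, 3, 4] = (1 10 4 2)(3 6 9)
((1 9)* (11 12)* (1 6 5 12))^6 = (12)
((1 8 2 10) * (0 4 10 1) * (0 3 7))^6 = (0 4 10 3 7)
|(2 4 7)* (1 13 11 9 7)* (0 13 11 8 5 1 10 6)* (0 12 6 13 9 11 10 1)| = |(0 9 7 2 4 1 10 13 8 5)(6 12)| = 10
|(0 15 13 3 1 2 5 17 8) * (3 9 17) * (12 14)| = 12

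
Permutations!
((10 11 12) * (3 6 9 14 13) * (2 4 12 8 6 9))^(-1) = (2 6 8 11 10 12 4)(3 13 14 9)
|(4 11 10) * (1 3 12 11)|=6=|(1 3 12 11 10 4)|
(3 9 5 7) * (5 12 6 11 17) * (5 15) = (3 9 12 6 11 17 15 5 7) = [0, 1, 2, 9, 4, 7, 11, 3, 8, 12, 10, 17, 6, 13, 14, 5, 16, 15]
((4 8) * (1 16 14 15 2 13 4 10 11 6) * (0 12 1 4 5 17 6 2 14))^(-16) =(2 5 6 8 11 13 17 4 10)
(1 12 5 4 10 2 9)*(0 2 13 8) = (0 2 9 1 12 5 4 10 13 8) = [2, 12, 9, 3, 10, 4, 6, 7, 0, 1, 13, 11, 5, 8]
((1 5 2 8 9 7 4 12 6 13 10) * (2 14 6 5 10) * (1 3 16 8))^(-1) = (1 2 13 6 14 5 12 4 7 9 8 16 3 10)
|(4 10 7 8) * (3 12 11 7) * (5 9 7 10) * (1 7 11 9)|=|(1 7 8 4 5)(3 12 9 11 10)|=5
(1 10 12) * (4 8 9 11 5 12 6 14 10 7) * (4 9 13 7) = (1 4 8 13 7 9 11 5 12)(6 14 10) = [0, 4, 2, 3, 8, 12, 14, 9, 13, 11, 6, 5, 1, 7, 10]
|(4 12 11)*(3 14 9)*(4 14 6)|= 7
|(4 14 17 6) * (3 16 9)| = 12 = |(3 16 9)(4 14 17 6)|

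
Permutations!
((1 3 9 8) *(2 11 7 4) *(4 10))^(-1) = (1 8 9 3)(2 4 10 7 11)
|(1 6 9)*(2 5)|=|(1 6 9)(2 5)|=6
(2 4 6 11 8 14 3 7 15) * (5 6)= (2 4 5 6 11 8 14 3 7 15)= [0, 1, 4, 7, 5, 6, 11, 15, 14, 9, 10, 8, 12, 13, 3, 2]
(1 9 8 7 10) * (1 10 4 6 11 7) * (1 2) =[0, 9, 1, 3, 6, 5, 11, 4, 2, 8, 10, 7] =(1 9 8 2)(4 6 11 7)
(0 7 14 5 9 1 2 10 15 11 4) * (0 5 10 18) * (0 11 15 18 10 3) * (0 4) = (0 7 14 3 4 5 9 1 2 10 18 11) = [7, 2, 10, 4, 5, 9, 6, 14, 8, 1, 18, 0, 12, 13, 3, 15, 16, 17, 11]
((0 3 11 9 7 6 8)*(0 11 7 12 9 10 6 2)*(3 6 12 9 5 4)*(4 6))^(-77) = (0 7 4 2 3)(5 6 8 11 10 12)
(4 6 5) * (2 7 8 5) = (2 7 8 5 4 6) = [0, 1, 7, 3, 6, 4, 2, 8, 5]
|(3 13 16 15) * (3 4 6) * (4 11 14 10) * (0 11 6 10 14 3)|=14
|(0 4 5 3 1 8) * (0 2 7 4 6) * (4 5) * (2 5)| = |(0 6)(1 8 5 3)(2 7)| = 4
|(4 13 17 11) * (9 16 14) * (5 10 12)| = |(4 13 17 11)(5 10 12)(9 16 14)| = 12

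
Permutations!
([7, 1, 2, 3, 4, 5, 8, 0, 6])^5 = [7, 1, 2, 3, 4, 5, 8, 0, 6]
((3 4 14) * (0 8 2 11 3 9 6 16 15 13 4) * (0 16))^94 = (0 9 4 15 3 2)(6 14 13 16 11 8)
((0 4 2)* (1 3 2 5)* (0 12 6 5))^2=(1 2 6)(3 12 5)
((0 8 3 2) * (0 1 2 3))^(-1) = (0 8)(1 2)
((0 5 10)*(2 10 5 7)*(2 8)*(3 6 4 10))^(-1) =((0 7 8 2 3 6 4 10))^(-1) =(0 10 4 6 3 2 8 7)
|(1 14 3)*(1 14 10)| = 2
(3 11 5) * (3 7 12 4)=(3 11 5 7 12 4)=[0, 1, 2, 11, 3, 7, 6, 12, 8, 9, 10, 5, 4]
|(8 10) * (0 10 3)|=|(0 10 8 3)|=4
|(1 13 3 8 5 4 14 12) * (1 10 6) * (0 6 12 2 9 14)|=|(0 6 1 13 3 8 5 4)(2 9 14)(10 12)|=24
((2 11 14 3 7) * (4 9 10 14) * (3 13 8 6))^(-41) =((2 11 4 9 10 14 13 8 6 3 7))^(-41) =(2 9 13 3 11 10 8 7 4 14 6)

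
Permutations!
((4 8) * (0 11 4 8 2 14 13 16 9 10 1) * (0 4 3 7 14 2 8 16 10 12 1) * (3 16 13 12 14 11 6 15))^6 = (0 16 8 3 12)(1 6 9 13 7)(4 15 14 10 11)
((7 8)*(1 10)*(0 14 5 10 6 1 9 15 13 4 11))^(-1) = ((0 14 5 10 9 15 13 4 11)(1 6)(7 8))^(-1) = (0 11 4 13 15 9 10 5 14)(1 6)(7 8)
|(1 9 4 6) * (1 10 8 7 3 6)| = |(1 9 4)(3 6 10 8 7)| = 15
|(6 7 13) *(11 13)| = |(6 7 11 13)| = 4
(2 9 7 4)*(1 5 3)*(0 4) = (0 4 2 9 7)(1 5 3) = [4, 5, 9, 1, 2, 3, 6, 0, 8, 7]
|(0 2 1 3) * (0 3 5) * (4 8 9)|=12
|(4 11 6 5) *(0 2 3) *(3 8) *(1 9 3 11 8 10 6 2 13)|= 35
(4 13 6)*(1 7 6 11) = (1 7 6 4 13 11) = [0, 7, 2, 3, 13, 5, 4, 6, 8, 9, 10, 1, 12, 11]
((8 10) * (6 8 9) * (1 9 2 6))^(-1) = (1 9)(2 10 8 6)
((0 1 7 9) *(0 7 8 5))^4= ((0 1 8 5)(7 9))^4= (9)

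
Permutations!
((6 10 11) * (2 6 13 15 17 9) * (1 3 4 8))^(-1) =(1 8 4 3)(2 9 17 15 13 11 10 6)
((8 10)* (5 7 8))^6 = (5 8)(7 10) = ((5 7 8 10))^6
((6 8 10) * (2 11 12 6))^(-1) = (2 10 8 6 12 11)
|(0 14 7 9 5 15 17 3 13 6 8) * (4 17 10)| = |(0 14 7 9 5 15 10 4 17 3 13 6 8)| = 13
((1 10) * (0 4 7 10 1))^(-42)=(0 7)(4 10)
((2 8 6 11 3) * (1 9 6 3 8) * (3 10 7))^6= ((1 9 6 11 8 10 7 3 2))^6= (1 7 11)(2 10 6)(3 8 9)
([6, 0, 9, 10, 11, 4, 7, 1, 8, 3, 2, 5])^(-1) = [1, 7, 10, 9, 5, 11, 0, 6, 8, 2, 3, 4]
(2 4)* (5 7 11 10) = (2 4)(5 7 11 10) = [0, 1, 4, 3, 2, 7, 6, 11, 8, 9, 5, 10]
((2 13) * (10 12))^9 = (2 13)(10 12)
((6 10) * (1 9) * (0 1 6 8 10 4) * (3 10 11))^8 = (11)(0 6 1 4 9)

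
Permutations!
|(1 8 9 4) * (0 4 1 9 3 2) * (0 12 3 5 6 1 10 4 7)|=|(0 7)(1 8 5 6)(2 12 3)(4 9 10)|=12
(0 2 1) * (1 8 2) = (0 1)(2 8) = [1, 0, 8, 3, 4, 5, 6, 7, 2]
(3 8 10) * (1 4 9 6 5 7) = [0, 4, 2, 8, 9, 7, 5, 1, 10, 6, 3] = (1 4 9 6 5 7)(3 8 10)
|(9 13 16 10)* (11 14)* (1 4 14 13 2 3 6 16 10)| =|(1 4 14 11 13 10 9 2 3 6 16)| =11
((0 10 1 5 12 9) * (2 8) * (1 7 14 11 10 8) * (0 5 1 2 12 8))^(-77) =(5 9 12 8)(7 10 11 14)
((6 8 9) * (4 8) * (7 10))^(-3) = (4 8 9 6)(7 10)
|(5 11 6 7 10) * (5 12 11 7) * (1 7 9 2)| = 9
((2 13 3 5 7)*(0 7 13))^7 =(0 7 2)(3 5 13)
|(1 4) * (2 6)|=2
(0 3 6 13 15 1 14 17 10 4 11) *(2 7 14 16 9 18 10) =(0 3 6 13 15 1 16 9 18 10 4 11)(2 7 14 17) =[3, 16, 7, 6, 11, 5, 13, 14, 8, 18, 4, 0, 12, 15, 17, 1, 9, 2, 10]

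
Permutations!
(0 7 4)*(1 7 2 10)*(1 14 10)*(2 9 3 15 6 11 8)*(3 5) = (0 9 5 3 15 6 11 8 2 1 7 4)(10 14) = [9, 7, 1, 15, 0, 3, 11, 4, 2, 5, 14, 8, 12, 13, 10, 6]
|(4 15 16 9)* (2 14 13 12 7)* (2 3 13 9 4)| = |(2 14 9)(3 13 12 7)(4 15 16)| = 12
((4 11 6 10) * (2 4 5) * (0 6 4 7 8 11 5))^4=(0 6 10)(2 4 8)(5 11 7)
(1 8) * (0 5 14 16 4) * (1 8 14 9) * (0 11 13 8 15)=[5, 14, 2, 3, 11, 9, 6, 7, 15, 1, 10, 13, 12, 8, 16, 0, 4]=(0 5 9 1 14 16 4 11 13 8 15)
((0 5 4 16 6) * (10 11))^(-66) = ((0 5 4 16 6)(10 11))^(-66) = (0 6 16 4 5)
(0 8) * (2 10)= [8, 1, 10, 3, 4, 5, 6, 7, 0, 9, 2]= (0 8)(2 10)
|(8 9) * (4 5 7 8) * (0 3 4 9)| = 6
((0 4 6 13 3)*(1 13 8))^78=((0 4 6 8 1 13 3))^78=(0 4 6 8 1 13 3)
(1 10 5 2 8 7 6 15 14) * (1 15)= (1 10 5 2 8 7 6)(14 15)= [0, 10, 8, 3, 4, 2, 1, 6, 7, 9, 5, 11, 12, 13, 15, 14]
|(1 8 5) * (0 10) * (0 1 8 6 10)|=6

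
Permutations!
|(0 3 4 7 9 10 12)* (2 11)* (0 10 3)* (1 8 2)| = |(1 8 2 11)(3 4 7 9)(10 12)| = 4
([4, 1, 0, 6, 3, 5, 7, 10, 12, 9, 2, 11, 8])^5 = (0 10 6 4 2 7 3)(8 12)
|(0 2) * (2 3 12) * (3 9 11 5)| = |(0 9 11 5 3 12 2)| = 7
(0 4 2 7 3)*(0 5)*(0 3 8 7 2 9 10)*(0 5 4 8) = (0 8 7)(3 4 9 10 5) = [8, 1, 2, 4, 9, 3, 6, 0, 7, 10, 5]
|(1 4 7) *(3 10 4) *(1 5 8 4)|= |(1 3 10)(4 7 5 8)|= 12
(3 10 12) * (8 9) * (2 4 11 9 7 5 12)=(2 4 11 9 8 7 5 12 3 10)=[0, 1, 4, 10, 11, 12, 6, 5, 7, 8, 2, 9, 3]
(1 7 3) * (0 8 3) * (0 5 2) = (0 8 3 1 7 5 2) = [8, 7, 0, 1, 4, 2, 6, 5, 3]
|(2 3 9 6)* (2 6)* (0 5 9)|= |(0 5 9 2 3)|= 5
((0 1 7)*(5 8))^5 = ((0 1 7)(5 8))^5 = (0 7 1)(5 8)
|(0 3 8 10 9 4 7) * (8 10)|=|(0 3 10 9 4 7)|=6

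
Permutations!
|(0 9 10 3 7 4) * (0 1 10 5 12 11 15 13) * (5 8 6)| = 45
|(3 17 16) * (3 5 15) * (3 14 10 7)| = |(3 17 16 5 15 14 10 7)| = 8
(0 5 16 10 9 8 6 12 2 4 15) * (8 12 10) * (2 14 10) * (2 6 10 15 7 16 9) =(0 5 9 12 14 15)(2 4 7 16 8 10) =[5, 1, 4, 3, 7, 9, 6, 16, 10, 12, 2, 11, 14, 13, 15, 0, 8]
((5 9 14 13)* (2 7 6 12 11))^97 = (2 6 11 7 12)(5 9 14 13)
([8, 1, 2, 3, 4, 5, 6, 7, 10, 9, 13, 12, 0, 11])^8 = (0 10 11)(8 13 12)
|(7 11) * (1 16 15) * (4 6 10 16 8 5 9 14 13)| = 22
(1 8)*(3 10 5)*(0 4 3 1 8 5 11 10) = (0 4 3)(1 5)(10 11) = [4, 5, 2, 0, 3, 1, 6, 7, 8, 9, 11, 10]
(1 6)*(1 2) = (1 6 2) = [0, 6, 1, 3, 4, 5, 2]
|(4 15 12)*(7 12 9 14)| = |(4 15 9 14 7 12)| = 6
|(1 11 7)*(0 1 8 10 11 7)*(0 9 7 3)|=15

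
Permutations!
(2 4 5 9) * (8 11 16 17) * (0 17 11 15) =(0 17 8 15)(2 4 5 9)(11 16) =[17, 1, 4, 3, 5, 9, 6, 7, 15, 2, 10, 16, 12, 13, 14, 0, 11, 8]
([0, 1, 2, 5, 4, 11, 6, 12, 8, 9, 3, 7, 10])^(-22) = [0, 1, 2, 11, 4, 7, 6, 10, 8, 9, 5, 12, 3]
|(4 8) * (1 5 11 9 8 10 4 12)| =6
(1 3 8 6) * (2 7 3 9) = (1 9 2 7 3 8 6) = [0, 9, 7, 8, 4, 5, 1, 3, 6, 2]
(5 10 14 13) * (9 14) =(5 10 9 14 13) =[0, 1, 2, 3, 4, 10, 6, 7, 8, 14, 9, 11, 12, 5, 13]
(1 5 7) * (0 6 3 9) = (0 6 3 9)(1 5 7) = [6, 5, 2, 9, 4, 7, 3, 1, 8, 0]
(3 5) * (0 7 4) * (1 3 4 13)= (0 7 13 1 3 5 4)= [7, 3, 2, 5, 0, 4, 6, 13, 8, 9, 10, 11, 12, 1]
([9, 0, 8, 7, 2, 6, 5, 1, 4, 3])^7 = [3, 9, 8, 1, 2, 6, 5, 0, 4, 7]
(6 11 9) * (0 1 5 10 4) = (0 1 5 10 4)(6 11 9) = [1, 5, 2, 3, 0, 10, 11, 7, 8, 6, 4, 9]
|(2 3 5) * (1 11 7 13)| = 12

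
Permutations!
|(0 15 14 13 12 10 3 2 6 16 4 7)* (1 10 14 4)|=12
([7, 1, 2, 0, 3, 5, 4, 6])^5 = [0, 1, 2, 3, 4, 5, 6, 7]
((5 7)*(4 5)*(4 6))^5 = ((4 5 7 6))^5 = (4 5 7 6)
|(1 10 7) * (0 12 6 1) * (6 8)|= 7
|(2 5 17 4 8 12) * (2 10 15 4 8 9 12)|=20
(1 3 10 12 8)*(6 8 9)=(1 3 10 12 9 6 8)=[0, 3, 2, 10, 4, 5, 8, 7, 1, 6, 12, 11, 9]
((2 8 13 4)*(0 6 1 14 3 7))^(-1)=((0 6 1 14 3 7)(2 8 13 4))^(-1)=(0 7 3 14 1 6)(2 4 13 8)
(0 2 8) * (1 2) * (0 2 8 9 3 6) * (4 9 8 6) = (0 1 6)(2 8)(3 4 9) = [1, 6, 8, 4, 9, 5, 0, 7, 2, 3]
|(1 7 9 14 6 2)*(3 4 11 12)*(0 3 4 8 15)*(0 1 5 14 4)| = |(0 3 8 15 1 7 9 4 11 12)(2 5 14 6)| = 20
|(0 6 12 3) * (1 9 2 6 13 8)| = 9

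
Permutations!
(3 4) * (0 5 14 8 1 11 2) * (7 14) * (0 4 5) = [0, 11, 4, 5, 3, 7, 6, 14, 1, 9, 10, 2, 12, 13, 8] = (1 11 2 4 3 5 7 14 8)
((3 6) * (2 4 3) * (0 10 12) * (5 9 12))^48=(0 9 10 12 5)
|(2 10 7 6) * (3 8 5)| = 12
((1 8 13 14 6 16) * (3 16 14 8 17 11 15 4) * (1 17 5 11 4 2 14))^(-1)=((1 5 11 15 2 14 6)(3 16 17 4)(8 13))^(-1)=(1 6 14 2 15 11 5)(3 4 17 16)(8 13)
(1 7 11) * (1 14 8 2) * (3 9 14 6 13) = [0, 7, 1, 9, 4, 5, 13, 11, 2, 14, 10, 6, 12, 3, 8] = (1 7 11 6 13 3 9 14 8 2)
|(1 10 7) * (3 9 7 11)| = 6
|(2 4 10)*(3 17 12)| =|(2 4 10)(3 17 12)| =3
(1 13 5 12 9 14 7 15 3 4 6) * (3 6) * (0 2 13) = (0 2 13 5 12 9 14 7 15 6 1)(3 4) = [2, 0, 13, 4, 3, 12, 1, 15, 8, 14, 10, 11, 9, 5, 7, 6]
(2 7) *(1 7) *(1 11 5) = (1 7 2 11 5) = [0, 7, 11, 3, 4, 1, 6, 2, 8, 9, 10, 5]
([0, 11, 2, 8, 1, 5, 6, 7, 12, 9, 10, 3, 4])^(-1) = (1 4 12 8 3 11)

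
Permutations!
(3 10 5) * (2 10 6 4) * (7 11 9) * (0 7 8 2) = (0 7 11 9 8 2 10 5 3 6 4) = [7, 1, 10, 6, 0, 3, 4, 11, 2, 8, 5, 9]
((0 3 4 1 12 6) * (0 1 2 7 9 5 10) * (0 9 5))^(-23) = (0 3 4 2 7 5 10 9)(1 12 6)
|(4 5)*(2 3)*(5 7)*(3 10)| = 3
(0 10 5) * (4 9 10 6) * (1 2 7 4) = (0 6 1 2 7 4 9 10 5) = [6, 2, 7, 3, 9, 0, 1, 4, 8, 10, 5]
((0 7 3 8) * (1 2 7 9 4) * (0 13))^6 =(0 3 1)(2 9 8)(4 13 7)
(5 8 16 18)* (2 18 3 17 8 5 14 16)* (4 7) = (2 18 14 16 3 17 8)(4 7) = [0, 1, 18, 17, 7, 5, 6, 4, 2, 9, 10, 11, 12, 13, 16, 15, 3, 8, 14]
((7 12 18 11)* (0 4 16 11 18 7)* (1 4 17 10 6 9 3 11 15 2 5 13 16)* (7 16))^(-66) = (18)(0 9 17 3 10 11 6)(2 12 5 16 13 15 7)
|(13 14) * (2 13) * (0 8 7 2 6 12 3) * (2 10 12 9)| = 30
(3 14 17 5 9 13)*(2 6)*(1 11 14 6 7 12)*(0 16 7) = (0 16 7 12 1 11 14 17 5 9 13 3 6 2) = [16, 11, 0, 6, 4, 9, 2, 12, 8, 13, 10, 14, 1, 3, 17, 15, 7, 5]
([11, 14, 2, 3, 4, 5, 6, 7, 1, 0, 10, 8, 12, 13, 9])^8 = [8, 9, 2, 3, 4, 5, 6, 7, 14, 11, 10, 1, 12, 13, 0]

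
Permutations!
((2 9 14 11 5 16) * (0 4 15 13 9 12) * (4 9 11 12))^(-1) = (0 12 14 9)(2 16 5 11 13 15 4)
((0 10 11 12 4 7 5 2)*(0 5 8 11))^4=((0 10)(2 5)(4 7 8 11 12))^4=(4 12 11 8 7)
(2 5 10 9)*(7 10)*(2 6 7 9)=(2 5 9 6 7 10)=[0, 1, 5, 3, 4, 9, 7, 10, 8, 6, 2]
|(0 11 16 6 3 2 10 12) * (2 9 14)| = 10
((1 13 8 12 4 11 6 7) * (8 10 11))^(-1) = ((1 13 10 11 6 7)(4 8 12))^(-1) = (1 7 6 11 10 13)(4 12 8)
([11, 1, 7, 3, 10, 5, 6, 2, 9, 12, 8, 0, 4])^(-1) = [11, 1, 7, 3, 12, 5, 6, 2, 10, 8, 4, 0, 9]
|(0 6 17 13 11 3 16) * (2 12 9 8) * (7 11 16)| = 60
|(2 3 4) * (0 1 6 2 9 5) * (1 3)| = 15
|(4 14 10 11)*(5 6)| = 4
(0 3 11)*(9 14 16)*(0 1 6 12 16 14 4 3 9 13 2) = (0 9 4 3 11 1 6 12 16 13 2) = [9, 6, 0, 11, 3, 5, 12, 7, 8, 4, 10, 1, 16, 2, 14, 15, 13]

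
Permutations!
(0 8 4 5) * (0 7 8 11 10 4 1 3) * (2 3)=[11, 2, 3, 0, 5, 7, 6, 8, 1, 9, 4, 10]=(0 11 10 4 5 7 8 1 2 3)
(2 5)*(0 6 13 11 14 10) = (0 6 13 11 14 10)(2 5) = [6, 1, 5, 3, 4, 2, 13, 7, 8, 9, 0, 14, 12, 11, 10]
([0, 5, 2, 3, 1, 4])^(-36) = [0, 1, 2, 3, 4, 5]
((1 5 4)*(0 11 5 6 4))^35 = ((0 11 5)(1 6 4))^35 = (0 5 11)(1 4 6)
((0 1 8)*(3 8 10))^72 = (0 10 8 1 3)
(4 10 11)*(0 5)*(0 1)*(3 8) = (0 5 1)(3 8)(4 10 11) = [5, 0, 2, 8, 10, 1, 6, 7, 3, 9, 11, 4]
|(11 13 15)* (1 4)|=|(1 4)(11 13 15)|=6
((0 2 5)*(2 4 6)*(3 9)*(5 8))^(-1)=((0 4 6 2 8 5)(3 9))^(-1)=(0 5 8 2 6 4)(3 9)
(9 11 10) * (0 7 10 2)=(0 7 10 9 11 2)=[7, 1, 0, 3, 4, 5, 6, 10, 8, 11, 9, 2]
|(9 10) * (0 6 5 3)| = |(0 6 5 3)(9 10)| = 4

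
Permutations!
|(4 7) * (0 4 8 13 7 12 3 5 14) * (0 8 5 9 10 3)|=15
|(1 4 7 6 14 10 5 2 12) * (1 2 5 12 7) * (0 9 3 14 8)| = 10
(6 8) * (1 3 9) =(1 3 9)(6 8) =[0, 3, 2, 9, 4, 5, 8, 7, 6, 1]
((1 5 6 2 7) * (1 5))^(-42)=((2 7 5 6))^(-42)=(2 5)(6 7)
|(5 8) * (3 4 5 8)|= 3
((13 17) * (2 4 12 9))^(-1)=(2 9 12 4)(13 17)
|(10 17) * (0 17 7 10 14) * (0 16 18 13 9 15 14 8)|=6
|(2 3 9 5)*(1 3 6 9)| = 4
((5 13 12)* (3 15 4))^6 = ((3 15 4)(5 13 12))^6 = (15)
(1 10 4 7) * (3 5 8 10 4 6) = [0, 4, 2, 5, 7, 8, 3, 1, 10, 9, 6] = (1 4 7)(3 5 8 10 6)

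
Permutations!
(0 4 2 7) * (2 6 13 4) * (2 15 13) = (0 15 13 4 6 2 7) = [15, 1, 7, 3, 6, 5, 2, 0, 8, 9, 10, 11, 12, 4, 14, 13]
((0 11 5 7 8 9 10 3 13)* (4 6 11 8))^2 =((0 8 9 10 3 13)(4 6 11 5 7))^2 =(0 9 3)(4 11 7 6 5)(8 10 13)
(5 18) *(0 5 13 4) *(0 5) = (4 5 18 13) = [0, 1, 2, 3, 5, 18, 6, 7, 8, 9, 10, 11, 12, 4, 14, 15, 16, 17, 13]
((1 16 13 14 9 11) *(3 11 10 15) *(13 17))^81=(1 16 17 13 14 9 10 15 3 11)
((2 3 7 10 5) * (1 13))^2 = (13)(2 7 5 3 10) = ((1 13)(2 3 7 10 5))^2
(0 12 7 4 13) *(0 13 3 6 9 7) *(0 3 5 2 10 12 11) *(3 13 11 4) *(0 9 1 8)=(0 4 5 2 10 12 13 11 9 7 3 6 1 8)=[4, 8, 10, 6, 5, 2, 1, 3, 0, 7, 12, 9, 13, 11]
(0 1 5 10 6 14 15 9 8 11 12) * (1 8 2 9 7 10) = [8, 5, 9, 3, 4, 1, 14, 10, 11, 2, 6, 12, 0, 13, 15, 7] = (0 8 11 12)(1 5)(2 9)(6 14 15 7 10)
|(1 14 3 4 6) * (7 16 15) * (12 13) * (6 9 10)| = 42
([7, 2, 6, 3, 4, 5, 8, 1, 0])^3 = (0 2)(1 8)(6 7)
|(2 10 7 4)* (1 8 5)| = 12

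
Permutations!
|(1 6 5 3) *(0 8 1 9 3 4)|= |(0 8 1 6 5 4)(3 9)|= 6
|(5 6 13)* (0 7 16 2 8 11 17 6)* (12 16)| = |(0 7 12 16 2 8 11 17 6 13 5)| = 11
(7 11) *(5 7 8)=(5 7 11 8)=[0, 1, 2, 3, 4, 7, 6, 11, 5, 9, 10, 8]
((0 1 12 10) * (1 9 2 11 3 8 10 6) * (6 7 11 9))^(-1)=(0 10 8 3 11 7 12 1 6)(2 9)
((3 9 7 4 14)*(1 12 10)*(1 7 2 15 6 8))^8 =(1 2 4)(3 10 6)(7 8 9)(12 15 14)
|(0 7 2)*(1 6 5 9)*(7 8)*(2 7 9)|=7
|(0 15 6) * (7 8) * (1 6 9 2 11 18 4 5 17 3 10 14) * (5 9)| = 90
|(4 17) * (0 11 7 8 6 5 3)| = |(0 11 7 8 6 5 3)(4 17)| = 14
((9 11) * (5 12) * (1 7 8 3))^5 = ((1 7 8 3)(5 12)(9 11))^5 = (1 7 8 3)(5 12)(9 11)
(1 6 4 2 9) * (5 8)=[0, 6, 9, 3, 2, 8, 4, 7, 5, 1]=(1 6 4 2 9)(5 8)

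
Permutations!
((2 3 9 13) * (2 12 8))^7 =((2 3 9 13 12 8))^7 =(2 3 9 13 12 8)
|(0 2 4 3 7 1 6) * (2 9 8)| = 9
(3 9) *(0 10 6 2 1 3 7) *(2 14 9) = (0 10 6 14 9 7)(1 3 2) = [10, 3, 1, 2, 4, 5, 14, 0, 8, 7, 6, 11, 12, 13, 9]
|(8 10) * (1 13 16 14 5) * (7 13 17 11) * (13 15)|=18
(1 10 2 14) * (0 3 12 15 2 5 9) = (0 3 12 15 2 14 1 10 5 9) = [3, 10, 14, 12, 4, 9, 6, 7, 8, 0, 5, 11, 15, 13, 1, 2]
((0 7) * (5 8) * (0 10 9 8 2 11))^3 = ((0 7 10 9 8 5 2 11))^3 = (0 9 2 7 8 11 10 5)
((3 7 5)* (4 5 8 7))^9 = (7 8)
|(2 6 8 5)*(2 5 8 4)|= |(8)(2 6 4)|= 3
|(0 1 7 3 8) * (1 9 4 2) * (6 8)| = 9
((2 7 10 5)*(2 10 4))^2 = ((2 7 4)(5 10))^2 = (10)(2 4 7)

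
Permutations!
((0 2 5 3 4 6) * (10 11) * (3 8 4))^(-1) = (0 6 4 8 5 2)(10 11)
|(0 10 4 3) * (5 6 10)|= |(0 5 6 10 4 3)|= 6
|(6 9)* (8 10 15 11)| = |(6 9)(8 10 15 11)| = 4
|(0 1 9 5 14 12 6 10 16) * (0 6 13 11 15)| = |(0 1 9 5 14 12 13 11 15)(6 10 16)| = 9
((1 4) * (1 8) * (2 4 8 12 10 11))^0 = (12)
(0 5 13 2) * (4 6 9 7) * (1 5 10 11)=(0 10 11 1 5 13 2)(4 6 9 7)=[10, 5, 0, 3, 6, 13, 9, 4, 8, 7, 11, 1, 12, 2]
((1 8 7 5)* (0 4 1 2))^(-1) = (0 2 5 7 8 1 4)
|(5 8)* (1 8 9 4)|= 5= |(1 8 5 9 4)|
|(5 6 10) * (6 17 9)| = 5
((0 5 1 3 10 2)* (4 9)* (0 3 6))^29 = (0 5 1 6)(2 10 3)(4 9)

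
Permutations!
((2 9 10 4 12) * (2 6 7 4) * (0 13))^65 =((0 13)(2 9 10)(4 12 6 7))^65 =(0 13)(2 10 9)(4 12 6 7)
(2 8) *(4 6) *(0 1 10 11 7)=[1, 10, 8, 3, 6, 5, 4, 0, 2, 9, 11, 7]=(0 1 10 11 7)(2 8)(4 6)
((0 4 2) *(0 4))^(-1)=(2 4)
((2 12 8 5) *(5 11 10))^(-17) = (2 12 8 11 10 5)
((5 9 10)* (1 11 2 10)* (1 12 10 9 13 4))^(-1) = (1 4 13 5 10 12 9 2 11)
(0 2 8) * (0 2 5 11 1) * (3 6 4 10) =(0 5 11 1)(2 8)(3 6 4 10) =[5, 0, 8, 6, 10, 11, 4, 7, 2, 9, 3, 1]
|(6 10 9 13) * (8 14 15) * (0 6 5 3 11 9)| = 15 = |(0 6 10)(3 11 9 13 5)(8 14 15)|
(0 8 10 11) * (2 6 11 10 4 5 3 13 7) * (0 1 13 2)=(0 8 4 5 3 2 6 11 1 13 7)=[8, 13, 6, 2, 5, 3, 11, 0, 4, 9, 10, 1, 12, 7]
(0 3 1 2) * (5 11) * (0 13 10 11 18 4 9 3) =(1 2 13 10 11 5 18 4 9 3) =[0, 2, 13, 1, 9, 18, 6, 7, 8, 3, 11, 5, 12, 10, 14, 15, 16, 17, 4]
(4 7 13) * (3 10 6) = (3 10 6)(4 7 13) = [0, 1, 2, 10, 7, 5, 3, 13, 8, 9, 6, 11, 12, 4]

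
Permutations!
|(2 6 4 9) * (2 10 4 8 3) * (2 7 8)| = 6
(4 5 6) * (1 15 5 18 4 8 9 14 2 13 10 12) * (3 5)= (1 15 3 5 6 8 9 14 2 13 10 12)(4 18)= [0, 15, 13, 5, 18, 6, 8, 7, 9, 14, 12, 11, 1, 10, 2, 3, 16, 17, 4]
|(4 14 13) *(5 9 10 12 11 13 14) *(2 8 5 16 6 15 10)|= |(2 8 5 9)(4 16 6 15 10 12 11 13)|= 8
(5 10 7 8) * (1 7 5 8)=(1 7)(5 10)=[0, 7, 2, 3, 4, 10, 6, 1, 8, 9, 5]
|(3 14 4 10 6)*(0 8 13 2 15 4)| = |(0 8 13 2 15 4 10 6 3 14)| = 10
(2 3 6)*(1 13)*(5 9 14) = (1 13)(2 3 6)(5 9 14) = [0, 13, 3, 6, 4, 9, 2, 7, 8, 14, 10, 11, 12, 1, 5]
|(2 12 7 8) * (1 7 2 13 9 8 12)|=|(1 7 12 2)(8 13 9)|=12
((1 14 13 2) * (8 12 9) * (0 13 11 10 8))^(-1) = (0 9 12 8 10 11 14 1 2 13)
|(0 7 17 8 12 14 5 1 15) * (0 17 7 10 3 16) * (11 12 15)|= 60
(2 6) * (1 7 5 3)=(1 7 5 3)(2 6)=[0, 7, 6, 1, 4, 3, 2, 5]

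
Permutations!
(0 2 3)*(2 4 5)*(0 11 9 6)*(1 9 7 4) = (0 1 9 6)(2 3 11 7 4 5) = [1, 9, 3, 11, 5, 2, 0, 4, 8, 6, 10, 7]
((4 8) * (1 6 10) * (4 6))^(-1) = ((1 4 8 6 10))^(-1) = (1 10 6 8 4)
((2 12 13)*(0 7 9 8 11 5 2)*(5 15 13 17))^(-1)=(0 13 15 11 8 9 7)(2 5 17 12)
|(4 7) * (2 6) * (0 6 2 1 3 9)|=10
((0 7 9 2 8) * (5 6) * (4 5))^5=(9)(4 6 5)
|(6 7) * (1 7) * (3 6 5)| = 5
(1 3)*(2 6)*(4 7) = (1 3)(2 6)(4 7) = [0, 3, 6, 1, 7, 5, 2, 4]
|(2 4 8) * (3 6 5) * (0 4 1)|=|(0 4 8 2 1)(3 6 5)|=15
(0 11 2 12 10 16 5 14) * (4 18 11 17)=(0 17 4 18 11 2 12 10 16 5 14)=[17, 1, 12, 3, 18, 14, 6, 7, 8, 9, 16, 2, 10, 13, 0, 15, 5, 4, 11]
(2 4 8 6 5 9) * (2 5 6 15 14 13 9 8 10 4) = (4 10)(5 8 15 14 13 9) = [0, 1, 2, 3, 10, 8, 6, 7, 15, 5, 4, 11, 12, 9, 13, 14]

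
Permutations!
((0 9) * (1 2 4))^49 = (0 9)(1 2 4)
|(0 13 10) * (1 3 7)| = |(0 13 10)(1 3 7)| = 3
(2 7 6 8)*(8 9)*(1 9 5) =(1 9 8 2 7 6 5) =[0, 9, 7, 3, 4, 1, 5, 6, 2, 8]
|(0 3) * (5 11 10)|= 6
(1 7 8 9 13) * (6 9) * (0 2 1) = (0 2 1 7 8 6 9 13) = [2, 7, 1, 3, 4, 5, 9, 8, 6, 13, 10, 11, 12, 0]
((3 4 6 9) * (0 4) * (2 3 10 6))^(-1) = (0 3 2 4)(6 10 9)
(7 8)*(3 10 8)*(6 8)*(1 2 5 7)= (1 2 5 7 3 10 6 8)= [0, 2, 5, 10, 4, 7, 8, 3, 1, 9, 6]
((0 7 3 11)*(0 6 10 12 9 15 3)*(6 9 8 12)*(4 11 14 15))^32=(3 15 14)(4 9 11)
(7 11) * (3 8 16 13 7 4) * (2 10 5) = (2 10 5)(3 8 16 13 7 11 4) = [0, 1, 10, 8, 3, 2, 6, 11, 16, 9, 5, 4, 12, 7, 14, 15, 13]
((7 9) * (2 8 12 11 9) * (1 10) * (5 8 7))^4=(5 9 11 12 8)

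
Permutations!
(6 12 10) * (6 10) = (6 12) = [0, 1, 2, 3, 4, 5, 12, 7, 8, 9, 10, 11, 6]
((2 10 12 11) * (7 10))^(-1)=((2 7 10 12 11))^(-1)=(2 11 12 10 7)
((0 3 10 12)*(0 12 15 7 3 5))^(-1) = ((0 5)(3 10 15 7))^(-1) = (0 5)(3 7 15 10)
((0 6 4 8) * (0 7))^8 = (0 8 6 7 4)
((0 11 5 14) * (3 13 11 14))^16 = ((0 14)(3 13 11 5))^16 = (14)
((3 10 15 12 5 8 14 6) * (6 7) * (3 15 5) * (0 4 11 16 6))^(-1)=(0 7 14 8 5 10 3 12 15 6 16 11 4)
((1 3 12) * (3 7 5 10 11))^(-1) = (1 12 3 11 10 5 7)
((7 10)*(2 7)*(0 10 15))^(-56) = ((0 10 2 7 15))^(-56) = (0 15 7 2 10)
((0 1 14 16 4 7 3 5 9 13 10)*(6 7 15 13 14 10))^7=((0 1 10)(3 5 9 14 16 4 15 13 6 7))^7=(0 1 10)(3 13 16 5 6 4 9 7 15 14)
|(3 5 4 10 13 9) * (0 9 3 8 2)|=20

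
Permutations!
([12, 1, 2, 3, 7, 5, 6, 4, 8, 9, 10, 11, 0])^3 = (0 12)(4 7)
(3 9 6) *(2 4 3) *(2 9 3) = (2 4)(6 9) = [0, 1, 4, 3, 2, 5, 9, 7, 8, 6]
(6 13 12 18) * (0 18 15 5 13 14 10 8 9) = [18, 1, 2, 3, 4, 13, 14, 7, 9, 0, 8, 11, 15, 12, 10, 5, 16, 17, 6] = (0 18 6 14 10 8 9)(5 13 12 15)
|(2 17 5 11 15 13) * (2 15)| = 4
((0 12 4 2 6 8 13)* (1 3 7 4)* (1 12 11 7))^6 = ((0 11 7 4 2 6 8 13)(1 3))^6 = (0 8 2 7)(4 11 13 6)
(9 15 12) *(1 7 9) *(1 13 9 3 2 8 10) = (1 7 3 2 8 10)(9 15 12 13) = [0, 7, 8, 2, 4, 5, 6, 3, 10, 15, 1, 11, 13, 9, 14, 12]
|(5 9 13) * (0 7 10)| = 3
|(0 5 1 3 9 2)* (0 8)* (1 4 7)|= 9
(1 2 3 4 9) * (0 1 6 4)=(0 1 2 3)(4 9 6)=[1, 2, 3, 0, 9, 5, 4, 7, 8, 6]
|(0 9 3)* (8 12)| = 6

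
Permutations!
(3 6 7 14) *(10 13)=(3 6 7 14)(10 13)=[0, 1, 2, 6, 4, 5, 7, 14, 8, 9, 13, 11, 12, 10, 3]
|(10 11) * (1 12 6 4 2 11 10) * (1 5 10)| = |(1 12 6 4 2 11 5 10)| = 8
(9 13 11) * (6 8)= (6 8)(9 13 11)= [0, 1, 2, 3, 4, 5, 8, 7, 6, 13, 10, 9, 12, 11]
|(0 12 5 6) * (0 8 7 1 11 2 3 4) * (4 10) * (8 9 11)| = |(0 12 5 6 9 11 2 3 10 4)(1 8 7)| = 30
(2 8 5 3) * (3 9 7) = (2 8 5 9 7 3) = [0, 1, 8, 2, 4, 9, 6, 3, 5, 7]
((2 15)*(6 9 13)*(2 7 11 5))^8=(2 11 15 5 7)(6 13 9)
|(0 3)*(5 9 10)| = 6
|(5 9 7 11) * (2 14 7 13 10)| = 8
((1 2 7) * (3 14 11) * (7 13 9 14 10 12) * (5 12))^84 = (1 10 9 7 3 13 12 11 2 5 14)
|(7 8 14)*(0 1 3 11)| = |(0 1 3 11)(7 8 14)| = 12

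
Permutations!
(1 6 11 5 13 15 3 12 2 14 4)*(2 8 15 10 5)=(1 6 11 2 14 4)(3 12 8 15)(5 13 10)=[0, 6, 14, 12, 1, 13, 11, 7, 15, 9, 5, 2, 8, 10, 4, 3]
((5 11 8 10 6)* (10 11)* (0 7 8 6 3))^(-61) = (0 11 10 7 6 3 8 5) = ((0 7 8 11 6 5 10 3))^(-61)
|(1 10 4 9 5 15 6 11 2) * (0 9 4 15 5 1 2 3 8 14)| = 10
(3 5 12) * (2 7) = (2 7)(3 5 12) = [0, 1, 7, 5, 4, 12, 6, 2, 8, 9, 10, 11, 3]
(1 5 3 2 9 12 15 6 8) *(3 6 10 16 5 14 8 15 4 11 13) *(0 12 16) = (0 12 4 11 13 3 2 9 16 5 6 15 10)(1 14 8) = [12, 14, 9, 2, 11, 6, 15, 7, 1, 16, 0, 13, 4, 3, 8, 10, 5]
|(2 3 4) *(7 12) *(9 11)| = 6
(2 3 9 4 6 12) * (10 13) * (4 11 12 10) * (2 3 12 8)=(2 12 3 9 11 8)(4 6 10 13)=[0, 1, 12, 9, 6, 5, 10, 7, 2, 11, 13, 8, 3, 4]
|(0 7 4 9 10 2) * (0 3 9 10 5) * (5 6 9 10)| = 12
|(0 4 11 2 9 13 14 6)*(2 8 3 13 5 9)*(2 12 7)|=24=|(0 4 11 8 3 13 14 6)(2 12 7)(5 9)|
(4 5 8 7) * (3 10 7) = [0, 1, 2, 10, 5, 8, 6, 4, 3, 9, 7] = (3 10 7 4 5 8)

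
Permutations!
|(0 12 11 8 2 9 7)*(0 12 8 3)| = 8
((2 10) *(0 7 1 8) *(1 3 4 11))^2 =(0 3 11 8 7 4 1)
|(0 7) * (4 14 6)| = 6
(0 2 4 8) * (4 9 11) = (0 2 9 11 4 8) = [2, 1, 9, 3, 8, 5, 6, 7, 0, 11, 10, 4]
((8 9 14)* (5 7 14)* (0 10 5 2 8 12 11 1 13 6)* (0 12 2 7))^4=(0 10 5)(1 11 12 6 13)(2 14 7 9 8)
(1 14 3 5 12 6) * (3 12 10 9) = (1 14 12 6)(3 5 10 9) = [0, 14, 2, 5, 4, 10, 1, 7, 8, 3, 9, 11, 6, 13, 12]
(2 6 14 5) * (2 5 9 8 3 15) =[0, 1, 6, 15, 4, 5, 14, 7, 3, 8, 10, 11, 12, 13, 9, 2] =(2 6 14 9 8 3 15)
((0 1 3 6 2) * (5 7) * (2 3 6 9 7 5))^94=((0 1 6 3 9 7 2))^94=(0 3 2 6 7 1 9)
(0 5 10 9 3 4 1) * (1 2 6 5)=[1, 0, 6, 4, 2, 10, 5, 7, 8, 3, 9]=(0 1)(2 6 5 10 9 3 4)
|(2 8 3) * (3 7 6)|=|(2 8 7 6 3)|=5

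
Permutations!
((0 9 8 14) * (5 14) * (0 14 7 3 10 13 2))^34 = (14)(0 13 3 5 9 2 10 7 8)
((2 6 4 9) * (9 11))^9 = ((2 6 4 11 9))^9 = (2 9 11 4 6)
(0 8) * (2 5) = (0 8)(2 5) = [8, 1, 5, 3, 4, 2, 6, 7, 0]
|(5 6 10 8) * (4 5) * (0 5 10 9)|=|(0 5 6 9)(4 10 8)|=12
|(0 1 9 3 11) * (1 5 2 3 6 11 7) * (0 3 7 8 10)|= |(0 5 2 7 1 9 6 11 3 8 10)|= 11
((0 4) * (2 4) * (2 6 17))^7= ((0 6 17 2 4))^7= (0 17 4 6 2)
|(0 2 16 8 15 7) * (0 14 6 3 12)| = |(0 2 16 8 15 7 14 6 3 12)| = 10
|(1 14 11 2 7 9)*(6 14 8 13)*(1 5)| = 10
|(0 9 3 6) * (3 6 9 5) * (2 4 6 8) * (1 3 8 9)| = |(9)(0 5 8 2 4 6)(1 3)| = 6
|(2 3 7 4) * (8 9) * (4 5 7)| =|(2 3 4)(5 7)(8 9)| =6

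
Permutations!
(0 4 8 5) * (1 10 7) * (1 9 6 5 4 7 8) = (0 7 9 6 5)(1 10 8 4) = [7, 10, 2, 3, 1, 0, 5, 9, 4, 6, 8]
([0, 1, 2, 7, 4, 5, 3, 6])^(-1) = [0, 1, 2, 6, 4, 5, 7, 3]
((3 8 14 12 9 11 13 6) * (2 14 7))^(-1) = ((2 14 12 9 11 13 6 3 8 7))^(-1) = (2 7 8 3 6 13 11 9 12 14)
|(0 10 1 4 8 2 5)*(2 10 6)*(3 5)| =20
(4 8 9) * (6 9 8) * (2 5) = (2 5)(4 6 9) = [0, 1, 5, 3, 6, 2, 9, 7, 8, 4]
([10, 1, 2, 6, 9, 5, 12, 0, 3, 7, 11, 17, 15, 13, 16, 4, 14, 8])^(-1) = [7, 1, 2, 8, 15, 5, 3, 9, 17, 4, 0, 10, 6, 13, 16, 12, 14, 11]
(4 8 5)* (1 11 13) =(1 11 13)(4 8 5) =[0, 11, 2, 3, 8, 4, 6, 7, 5, 9, 10, 13, 12, 1]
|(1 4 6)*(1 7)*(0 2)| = |(0 2)(1 4 6 7)| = 4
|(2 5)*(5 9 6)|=4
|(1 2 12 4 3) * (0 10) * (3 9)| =6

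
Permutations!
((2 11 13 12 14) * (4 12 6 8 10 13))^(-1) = ((2 11 4 12 14)(6 8 10 13))^(-1) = (2 14 12 4 11)(6 13 10 8)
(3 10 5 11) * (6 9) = [0, 1, 2, 10, 4, 11, 9, 7, 8, 6, 5, 3] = (3 10 5 11)(6 9)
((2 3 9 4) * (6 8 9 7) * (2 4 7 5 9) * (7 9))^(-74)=(9)(2 6 5)(3 8 7)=((9)(2 3 5 7 6 8))^(-74)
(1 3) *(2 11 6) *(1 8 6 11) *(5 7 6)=(11)(1 3 8 5 7 6 2)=[0, 3, 1, 8, 4, 7, 2, 6, 5, 9, 10, 11]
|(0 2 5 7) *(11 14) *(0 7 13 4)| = 10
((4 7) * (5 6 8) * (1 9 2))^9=(9)(4 7)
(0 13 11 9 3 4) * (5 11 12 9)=(0 13 12 9 3 4)(5 11)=[13, 1, 2, 4, 0, 11, 6, 7, 8, 3, 10, 5, 9, 12]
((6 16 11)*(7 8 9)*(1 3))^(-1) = (1 3)(6 11 16)(7 9 8) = ((1 3)(6 16 11)(7 8 9))^(-1)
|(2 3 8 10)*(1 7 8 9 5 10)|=|(1 7 8)(2 3 9 5 10)|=15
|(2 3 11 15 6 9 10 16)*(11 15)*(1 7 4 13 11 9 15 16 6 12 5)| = 33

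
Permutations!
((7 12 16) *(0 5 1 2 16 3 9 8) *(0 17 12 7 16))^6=((0 5 1 2)(3 9 8 17 12))^6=(0 1)(2 5)(3 9 8 17 12)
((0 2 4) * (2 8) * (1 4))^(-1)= (0 4 1 2 8)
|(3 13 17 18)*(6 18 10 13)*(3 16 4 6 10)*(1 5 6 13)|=|(1 5 6 18 16 4 13 17 3 10)|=10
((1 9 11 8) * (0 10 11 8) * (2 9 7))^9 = (11)(1 8 9 2 7)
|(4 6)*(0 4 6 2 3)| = 4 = |(6)(0 4 2 3)|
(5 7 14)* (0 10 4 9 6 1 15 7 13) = [10, 15, 2, 3, 9, 13, 1, 14, 8, 6, 4, 11, 12, 0, 5, 7] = (0 10 4 9 6 1 15 7 14 5 13)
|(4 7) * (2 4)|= 3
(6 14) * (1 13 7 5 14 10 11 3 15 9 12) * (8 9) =(1 13 7 5 14 6 10 11 3 15 8 9 12) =[0, 13, 2, 15, 4, 14, 10, 5, 9, 12, 11, 3, 1, 7, 6, 8]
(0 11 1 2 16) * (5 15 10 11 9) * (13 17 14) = (0 9 5 15 10 11 1 2 16)(13 17 14) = [9, 2, 16, 3, 4, 15, 6, 7, 8, 5, 11, 1, 12, 17, 13, 10, 0, 14]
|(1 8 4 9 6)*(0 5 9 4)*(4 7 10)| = 6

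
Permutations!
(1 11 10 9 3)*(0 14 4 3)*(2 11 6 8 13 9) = (0 14 4 3 1 6 8 13 9)(2 11 10) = [14, 6, 11, 1, 3, 5, 8, 7, 13, 0, 2, 10, 12, 9, 4]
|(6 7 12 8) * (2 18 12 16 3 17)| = 9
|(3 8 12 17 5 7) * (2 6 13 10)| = 12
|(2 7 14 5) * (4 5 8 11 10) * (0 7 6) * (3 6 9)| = 12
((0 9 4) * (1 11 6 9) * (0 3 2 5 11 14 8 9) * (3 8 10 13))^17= ((0 1 14 10 13 3 2 5 11 6)(4 8 9))^17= (0 5 13 1 11 3 14 6 2 10)(4 9 8)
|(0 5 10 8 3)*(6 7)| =10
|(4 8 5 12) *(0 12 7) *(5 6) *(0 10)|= 8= |(0 12 4 8 6 5 7 10)|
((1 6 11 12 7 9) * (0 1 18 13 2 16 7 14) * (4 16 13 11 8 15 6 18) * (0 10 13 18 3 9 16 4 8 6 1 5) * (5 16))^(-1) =((0 16 7 5)(1 3 9 8 15)(2 18 11 12 14 10 13))^(-1) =(0 5 7 16)(1 15 8 9 3)(2 13 10 14 12 11 18)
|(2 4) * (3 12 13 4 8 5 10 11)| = |(2 8 5 10 11 3 12 13 4)| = 9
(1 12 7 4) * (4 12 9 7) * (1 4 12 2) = (12)(1 9 7 2) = [0, 9, 1, 3, 4, 5, 6, 2, 8, 7, 10, 11, 12]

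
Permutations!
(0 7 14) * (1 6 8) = (0 7 14)(1 6 8) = [7, 6, 2, 3, 4, 5, 8, 14, 1, 9, 10, 11, 12, 13, 0]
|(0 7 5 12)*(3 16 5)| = |(0 7 3 16 5 12)| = 6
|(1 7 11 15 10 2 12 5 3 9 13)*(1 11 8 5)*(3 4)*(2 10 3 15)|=|(1 7 8 5 4 15 3 9 13 11 2 12)|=12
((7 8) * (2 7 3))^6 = ((2 7 8 3))^6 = (2 8)(3 7)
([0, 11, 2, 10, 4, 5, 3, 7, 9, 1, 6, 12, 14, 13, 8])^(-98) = [0, 8, 2, 10, 4, 5, 3, 7, 12, 14, 6, 9, 1, 13, 11]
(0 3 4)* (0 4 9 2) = (0 3 9 2) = [3, 1, 0, 9, 4, 5, 6, 7, 8, 2]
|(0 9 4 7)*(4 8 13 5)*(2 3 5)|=9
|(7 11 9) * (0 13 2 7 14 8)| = |(0 13 2 7 11 9 14 8)| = 8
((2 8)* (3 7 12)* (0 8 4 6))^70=((0 8 2 4 6)(3 7 12))^70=(3 7 12)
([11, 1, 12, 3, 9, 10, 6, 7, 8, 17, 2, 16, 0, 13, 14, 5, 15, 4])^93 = [10, 1, 15, 3, 4, 11, 6, 7, 8, 9, 16, 2, 5, 13, 14, 0, 12, 17]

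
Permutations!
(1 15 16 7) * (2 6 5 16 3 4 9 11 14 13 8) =[0, 15, 6, 4, 9, 16, 5, 1, 2, 11, 10, 14, 12, 8, 13, 3, 7] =(1 15 3 4 9 11 14 13 8 2 6 5 16 7)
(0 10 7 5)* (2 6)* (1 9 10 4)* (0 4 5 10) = (0 5 4 1 9)(2 6)(7 10) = [5, 9, 6, 3, 1, 4, 2, 10, 8, 0, 7]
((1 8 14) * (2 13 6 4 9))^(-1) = ((1 8 14)(2 13 6 4 9))^(-1) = (1 14 8)(2 9 4 6 13)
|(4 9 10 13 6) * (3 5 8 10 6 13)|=|(13)(3 5 8 10)(4 9 6)|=12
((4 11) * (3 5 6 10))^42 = ((3 5 6 10)(4 11))^42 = (11)(3 6)(5 10)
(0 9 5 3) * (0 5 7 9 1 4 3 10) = [1, 4, 2, 5, 3, 10, 6, 9, 8, 7, 0] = (0 1 4 3 5 10)(7 9)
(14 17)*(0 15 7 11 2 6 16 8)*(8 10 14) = (0 15 7 11 2 6 16 10 14 17 8) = [15, 1, 6, 3, 4, 5, 16, 11, 0, 9, 14, 2, 12, 13, 17, 7, 10, 8]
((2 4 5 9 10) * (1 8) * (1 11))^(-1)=(1 11 8)(2 10 9 5 4)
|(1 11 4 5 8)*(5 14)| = |(1 11 4 14 5 8)| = 6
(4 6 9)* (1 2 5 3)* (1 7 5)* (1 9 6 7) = (1 2 9 4 7 5 3) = [0, 2, 9, 1, 7, 3, 6, 5, 8, 4]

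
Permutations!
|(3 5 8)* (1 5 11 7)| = |(1 5 8 3 11 7)| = 6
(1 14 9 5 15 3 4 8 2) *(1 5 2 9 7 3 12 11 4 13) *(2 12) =[0, 14, 5, 13, 8, 15, 6, 3, 9, 12, 10, 4, 11, 1, 7, 2] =(1 14 7 3 13)(2 5 15)(4 8 9 12 11)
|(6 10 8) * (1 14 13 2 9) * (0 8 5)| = 5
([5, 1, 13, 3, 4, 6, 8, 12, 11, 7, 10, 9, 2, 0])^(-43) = (0 12 11 5 2 9 6 13 7 8)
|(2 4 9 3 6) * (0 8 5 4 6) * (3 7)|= 14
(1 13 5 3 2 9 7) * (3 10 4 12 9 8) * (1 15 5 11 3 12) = (1 13 11 3 2 8 12 9 7 15 5 10 4) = [0, 13, 8, 2, 1, 10, 6, 15, 12, 7, 4, 3, 9, 11, 14, 5]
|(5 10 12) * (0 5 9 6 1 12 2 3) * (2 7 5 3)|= 12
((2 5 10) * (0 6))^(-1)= (0 6)(2 10 5)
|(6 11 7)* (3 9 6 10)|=|(3 9 6 11 7 10)|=6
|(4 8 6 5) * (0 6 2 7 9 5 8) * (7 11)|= |(0 6 8 2 11 7 9 5 4)|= 9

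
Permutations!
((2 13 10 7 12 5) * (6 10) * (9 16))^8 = (16)(2 13 6 10 7 12 5)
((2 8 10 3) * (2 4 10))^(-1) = (2 8)(3 10 4)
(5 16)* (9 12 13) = [0, 1, 2, 3, 4, 16, 6, 7, 8, 12, 10, 11, 13, 9, 14, 15, 5] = (5 16)(9 12 13)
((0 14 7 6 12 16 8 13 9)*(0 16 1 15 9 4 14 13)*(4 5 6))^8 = ((0 13 5 6 12 1 15 9 16 8)(4 14 7))^8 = (0 16 15 12 5)(1 6 13 8 9)(4 7 14)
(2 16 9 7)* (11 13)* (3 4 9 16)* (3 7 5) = (16)(2 7)(3 4 9 5)(11 13) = [0, 1, 7, 4, 9, 3, 6, 2, 8, 5, 10, 13, 12, 11, 14, 15, 16]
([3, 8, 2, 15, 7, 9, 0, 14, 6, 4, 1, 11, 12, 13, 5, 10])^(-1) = [6, 10, 2, 0, 9, 14, 8, 4, 1, 5, 15, 11, 12, 13, 7, 3]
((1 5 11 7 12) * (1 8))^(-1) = (1 8 12 7 11 5)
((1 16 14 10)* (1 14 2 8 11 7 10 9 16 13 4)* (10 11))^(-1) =((1 13 4)(2 8 10 14 9 16)(7 11))^(-1) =(1 4 13)(2 16 9 14 10 8)(7 11)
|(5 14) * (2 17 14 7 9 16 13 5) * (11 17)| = 20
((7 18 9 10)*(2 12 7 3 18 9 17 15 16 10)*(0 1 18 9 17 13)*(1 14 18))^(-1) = (0 13 18 14)(2 9 3 10 16 15 17 7 12)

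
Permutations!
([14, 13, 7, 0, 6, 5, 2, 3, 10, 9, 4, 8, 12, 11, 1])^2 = (0 1 11 10 6 7)(2 3 14 13 8 4)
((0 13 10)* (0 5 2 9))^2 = (0 10 2)(5 9 13)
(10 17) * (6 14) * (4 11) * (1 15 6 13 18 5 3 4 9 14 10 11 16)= [0, 15, 2, 4, 16, 3, 10, 7, 8, 14, 17, 9, 12, 18, 13, 6, 1, 11, 5]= (1 15 6 10 17 11 9 14 13 18 5 3 4 16)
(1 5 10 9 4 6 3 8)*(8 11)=(1 5 10 9 4 6 3 11 8)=[0, 5, 2, 11, 6, 10, 3, 7, 1, 4, 9, 8]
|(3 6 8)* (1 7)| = |(1 7)(3 6 8)| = 6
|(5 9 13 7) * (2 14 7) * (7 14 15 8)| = 7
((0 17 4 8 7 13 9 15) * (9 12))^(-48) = ((0 17 4 8 7 13 12 9 15))^(-48) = (0 12 8)(4 15 13)(7 17 9)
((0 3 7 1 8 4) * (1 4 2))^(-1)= (0 4 7 3)(1 2 8)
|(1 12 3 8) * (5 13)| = |(1 12 3 8)(5 13)| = 4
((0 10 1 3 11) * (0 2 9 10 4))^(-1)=((0 4)(1 3 11 2 9 10))^(-1)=(0 4)(1 10 9 2 11 3)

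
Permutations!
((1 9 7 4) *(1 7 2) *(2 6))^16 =((1 9 6 2)(4 7))^16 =(9)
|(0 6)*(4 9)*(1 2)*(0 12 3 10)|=|(0 6 12 3 10)(1 2)(4 9)|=10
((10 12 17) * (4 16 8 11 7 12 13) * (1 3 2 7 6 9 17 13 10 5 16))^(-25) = (1 7 4 2 13 3 12)(5 11 17 8 9 16 6)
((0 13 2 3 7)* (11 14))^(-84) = (14)(0 13 2 3 7)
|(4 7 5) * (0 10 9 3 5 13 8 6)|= 10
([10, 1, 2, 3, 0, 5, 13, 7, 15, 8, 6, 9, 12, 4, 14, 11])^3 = (0 13 10 4 6)(8 9 11 15)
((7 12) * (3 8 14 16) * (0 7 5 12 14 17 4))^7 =(0 4 17 8 3 16 14 7)(5 12) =((0 7 14 16 3 8 17 4)(5 12))^7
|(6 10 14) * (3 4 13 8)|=|(3 4 13 8)(6 10 14)|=12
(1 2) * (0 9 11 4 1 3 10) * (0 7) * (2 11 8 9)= [2, 11, 3, 10, 1, 5, 6, 0, 9, 8, 7, 4]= (0 2 3 10 7)(1 11 4)(8 9)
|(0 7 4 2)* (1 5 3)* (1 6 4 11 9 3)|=|(0 7 11 9 3 6 4 2)(1 5)|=8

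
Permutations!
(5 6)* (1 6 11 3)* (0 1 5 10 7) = (0 1 6 10 7)(3 5 11) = [1, 6, 2, 5, 4, 11, 10, 0, 8, 9, 7, 3]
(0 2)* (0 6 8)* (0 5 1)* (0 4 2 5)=(0 5 1 4 2 6 8)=[5, 4, 6, 3, 2, 1, 8, 7, 0]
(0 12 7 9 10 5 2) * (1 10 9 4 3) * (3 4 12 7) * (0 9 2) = [7, 10, 9, 1, 4, 0, 6, 12, 8, 2, 5, 11, 3] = (0 7 12 3 1 10 5)(2 9)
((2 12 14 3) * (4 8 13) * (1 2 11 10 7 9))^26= ((1 2 12 14 3 11 10 7 9)(4 8 13))^26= (1 9 7 10 11 3 14 12 2)(4 13 8)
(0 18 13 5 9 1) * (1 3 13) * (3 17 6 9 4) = (0 18 1)(3 13 5 4)(6 9 17) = [18, 0, 2, 13, 3, 4, 9, 7, 8, 17, 10, 11, 12, 5, 14, 15, 16, 6, 1]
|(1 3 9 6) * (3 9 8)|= 6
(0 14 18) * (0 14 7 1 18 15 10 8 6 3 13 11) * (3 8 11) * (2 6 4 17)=[7, 18, 6, 13, 17, 5, 8, 1, 4, 9, 11, 0, 12, 3, 15, 10, 16, 2, 14]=(0 7 1 18 14 15 10 11)(2 6 8 4 17)(3 13)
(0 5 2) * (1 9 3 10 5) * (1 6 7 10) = (0 6 7 10 5 2)(1 9 3) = [6, 9, 0, 1, 4, 2, 7, 10, 8, 3, 5]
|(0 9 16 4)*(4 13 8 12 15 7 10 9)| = |(0 4)(7 10 9 16 13 8 12 15)| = 8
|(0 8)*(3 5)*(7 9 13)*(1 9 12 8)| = 14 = |(0 1 9 13 7 12 8)(3 5)|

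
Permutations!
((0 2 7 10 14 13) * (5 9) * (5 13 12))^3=((0 2 7 10 14 12 5 9 13))^3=(0 10 5)(2 14 9)(7 12 13)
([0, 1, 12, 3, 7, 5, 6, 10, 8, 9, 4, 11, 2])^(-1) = (2 12)(4 10 7)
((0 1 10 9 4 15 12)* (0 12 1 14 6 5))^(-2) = ((0 14 6 5)(1 10 9 4 15))^(-2) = (0 6)(1 4 10 15 9)(5 14)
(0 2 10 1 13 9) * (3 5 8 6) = [2, 13, 10, 5, 4, 8, 3, 7, 6, 0, 1, 11, 12, 9] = (0 2 10 1 13 9)(3 5 8 6)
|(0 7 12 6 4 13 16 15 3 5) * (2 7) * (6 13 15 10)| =|(0 2 7 12 13 16 10 6 4 15 3 5)| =12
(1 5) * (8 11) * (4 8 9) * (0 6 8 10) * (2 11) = (0 6 8 2 11 9 4 10)(1 5) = [6, 5, 11, 3, 10, 1, 8, 7, 2, 4, 0, 9]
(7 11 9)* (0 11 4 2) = [11, 1, 0, 3, 2, 5, 6, 4, 8, 7, 10, 9] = (0 11 9 7 4 2)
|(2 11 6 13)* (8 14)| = |(2 11 6 13)(8 14)| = 4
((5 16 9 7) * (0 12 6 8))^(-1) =((0 12 6 8)(5 16 9 7))^(-1) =(0 8 6 12)(5 7 9 16)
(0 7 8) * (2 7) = [2, 1, 7, 3, 4, 5, 6, 8, 0] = (0 2 7 8)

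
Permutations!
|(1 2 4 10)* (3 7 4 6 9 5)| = |(1 2 6 9 5 3 7 4 10)| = 9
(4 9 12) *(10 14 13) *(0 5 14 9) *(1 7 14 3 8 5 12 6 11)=(0 12 4)(1 7 14 13 10 9 6 11)(3 8 5)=[12, 7, 2, 8, 0, 3, 11, 14, 5, 6, 9, 1, 4, 10, 13]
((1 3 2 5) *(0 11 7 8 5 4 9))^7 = ((0 11 7 8 5 1 3 2 4 9))^7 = (0 2 5 11 4 1 7 9 3 8)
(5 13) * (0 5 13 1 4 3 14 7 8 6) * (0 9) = (0 5 1 4 3 14 7 8 6 9) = [5, 4, 2, 14, 3, 1, 9, 8, 6, 0, 10, 11, 12, 13, 7]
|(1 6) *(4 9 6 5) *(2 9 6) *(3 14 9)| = |(1 5 4 6)(2 3 14 9)| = 4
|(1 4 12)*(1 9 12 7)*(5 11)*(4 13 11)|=|(1 13 11 5 4 7)(9 12)|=6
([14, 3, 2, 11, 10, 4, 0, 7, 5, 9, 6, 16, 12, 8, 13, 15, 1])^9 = (0 14 13 8 5 4 10 6)(1 3 11 16)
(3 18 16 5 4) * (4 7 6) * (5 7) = [0, 1, 2, 18, 3, 5, 4, 6, 8, 9, 10, 11, 12, 13, 14, 15, 7, 17, 16] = (3 18 16 7 6 4)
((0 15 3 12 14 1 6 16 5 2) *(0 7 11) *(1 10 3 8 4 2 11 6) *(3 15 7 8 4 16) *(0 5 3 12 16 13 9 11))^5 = (0 10 13 7 15 9 6 4 11 12 2 5 14 8)(3 16)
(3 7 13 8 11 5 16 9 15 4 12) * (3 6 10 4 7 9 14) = (3 9 15 7 13 8 11 5 16 14)(4 12 6 10) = [0, 1, 2, 9, 12, 16, 10, 13, 11, 15, 4, 5, 6, 8, 3, 7, 14]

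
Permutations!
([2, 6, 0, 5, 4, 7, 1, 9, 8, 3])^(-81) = (0 2)(1 6)(3 9 7 5)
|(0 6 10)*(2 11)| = 6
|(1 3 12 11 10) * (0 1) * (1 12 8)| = |(0 12 11 10)(1 3 8)| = 12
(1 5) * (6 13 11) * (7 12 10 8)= (1 5)(6 13 11)(7 12 10 8)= [0, 5, 2, 3, 4, 1, 13, 12, 7, 9, 8, 6, 10, 11]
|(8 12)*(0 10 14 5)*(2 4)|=|(0 10 14 5)(2 4)(8 12)|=4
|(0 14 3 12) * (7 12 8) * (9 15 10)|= |(0 14 3 8 7 12)(9 15 10)|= 6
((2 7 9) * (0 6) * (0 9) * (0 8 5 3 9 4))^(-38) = (0 6 4)(2 3 8)(5 7 9)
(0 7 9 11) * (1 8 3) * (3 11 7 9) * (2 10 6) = (0 9 7 3 1 8 11)(2 10 6) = [9, 8, 10, 1, 4, 5, 2, 3, 11, 7, 6, 0]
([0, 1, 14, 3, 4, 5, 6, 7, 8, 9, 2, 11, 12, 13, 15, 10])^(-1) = (2 10 15 14)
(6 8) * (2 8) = [0, 1, 8, 3, 4, 5, 2, 7, 6] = (2 8 6)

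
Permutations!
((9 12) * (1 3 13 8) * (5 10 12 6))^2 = ((1 3 13 8)(5 10 12 9 6))^2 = (1 13)(3 8)(5 12 6 10 9)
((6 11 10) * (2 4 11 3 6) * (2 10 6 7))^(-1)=((2 4 11 6 3 7))^(-1)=(2 7 3 6 11 4)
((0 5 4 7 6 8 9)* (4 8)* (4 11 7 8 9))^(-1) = (0 9 5)(4 8)(6 7 11)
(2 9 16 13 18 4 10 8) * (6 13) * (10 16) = [0, 1, 9, 3, 16, 5, 13, 7, 2, 10, 8, 11, 12, 18, 14, 15, 6, 17, 4] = (2 9 10 8)(4 16 6 13 18)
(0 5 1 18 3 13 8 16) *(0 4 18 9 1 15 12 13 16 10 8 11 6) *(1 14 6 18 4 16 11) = (0 5 15 12 13 1 9 14 6)(3 11 18)(8 10) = [5, 9, 2, 11, 4, 15, 0, 7, 10, 14, 8, 18, 13, 1, 6, 12, 16, 17, 3]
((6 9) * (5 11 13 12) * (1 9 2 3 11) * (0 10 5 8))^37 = (0 10 5 1 9 6 2 3 11 13 12 8)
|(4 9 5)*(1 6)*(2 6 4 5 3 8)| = |(1 4 9 3 8 2 6)| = 7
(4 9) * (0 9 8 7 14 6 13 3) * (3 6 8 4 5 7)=(0 9 5 7 14 8 3)(6 13)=[9, 1, 2, 0, 4, 7, 13, 14, 3, 5, 10, 11, 12, 6, 8]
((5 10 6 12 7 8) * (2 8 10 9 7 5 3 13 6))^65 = ((2 8 3 13 6 12 5 9 7 10))^65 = (2 12)(3 9)(5 8)(6 10)(7 13)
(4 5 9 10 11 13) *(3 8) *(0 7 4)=[7, 1, 2, 8, 5, 9, 6, 4, 3, 10, 11, 13, 12, 0]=(0 7 4 5 9 10 11 13)(3 8)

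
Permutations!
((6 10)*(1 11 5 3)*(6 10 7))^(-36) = ((1 11 5 3)(6 7))^(-36) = (11)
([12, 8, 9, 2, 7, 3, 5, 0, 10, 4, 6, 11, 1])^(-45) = [8, 6, 7, 4, 12, 9, 2, 1, 5, 0, 3, 11, 10]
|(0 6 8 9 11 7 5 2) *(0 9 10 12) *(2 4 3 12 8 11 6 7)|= |(0 7 5 4 3 12)(2 9 6 11)(8 10)|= 12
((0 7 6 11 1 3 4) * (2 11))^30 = ((0 7 6 2 11 1 3 4))^30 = (0 3 11 6)(1 2 7 4)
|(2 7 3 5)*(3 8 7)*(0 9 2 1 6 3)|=|(0 9 2)(1 6 3 5)(7 8)|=12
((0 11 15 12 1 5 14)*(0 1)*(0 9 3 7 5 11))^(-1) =(1 14 5 7 3 9 12 15 11)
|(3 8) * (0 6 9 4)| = |(0 6 9 4)(3 8)| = 4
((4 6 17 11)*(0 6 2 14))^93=((0 6 17 11 4 2 14))^93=(0 17 4 14 6 11 2)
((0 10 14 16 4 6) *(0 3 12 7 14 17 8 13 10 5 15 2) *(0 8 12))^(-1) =((0 5 15 2 8 13 10 17 12 7 14 16 4 6 3))^(-1) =(0 3 6 4 16 14 7 12 17 10 13 8 2 15 5)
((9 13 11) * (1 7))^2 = ((1 7)(9 13 11))^2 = (9 11 13)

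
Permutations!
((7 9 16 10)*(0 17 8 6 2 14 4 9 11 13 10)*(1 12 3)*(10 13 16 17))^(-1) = (0 16 11 7 10)(1 3 12)(2 6 8 17 9 4 14)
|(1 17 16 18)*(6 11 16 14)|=7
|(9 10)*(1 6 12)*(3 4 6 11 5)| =|(1 11 5 3 4 6 12)(9 10)| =14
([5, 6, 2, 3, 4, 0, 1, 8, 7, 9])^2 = [0, 1, 2, 3, 4, 5, 6, 7, 8, 9]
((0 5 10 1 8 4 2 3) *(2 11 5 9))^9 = (0 9 2 3)(1 11)(4 10)(5 8)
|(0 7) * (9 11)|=2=|(0 7)(9 11)|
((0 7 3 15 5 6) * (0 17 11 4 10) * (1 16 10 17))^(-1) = ((0 7 3 15 5 6 1 16 10)(4 17 11))^(-1) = (0 10 16 1 6 5 15 3 7)(4 11 17)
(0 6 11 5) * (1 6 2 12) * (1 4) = (0 2 12 4 1 6 11 5) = [2, 6, 12, 3, 1, 0, 11, 7, 8, 9, 10, 5, 4]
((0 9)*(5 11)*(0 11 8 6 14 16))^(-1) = ((0 9 11 5 8 6 14 16))^(-1) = (0 16 14 6 8 5 11 9)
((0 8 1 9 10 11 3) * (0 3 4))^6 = (0 4 11 10 9 1 8)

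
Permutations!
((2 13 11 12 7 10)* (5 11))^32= (2 12 13 7 5 10 11)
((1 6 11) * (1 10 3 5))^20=(1 11 3)(5 6 10)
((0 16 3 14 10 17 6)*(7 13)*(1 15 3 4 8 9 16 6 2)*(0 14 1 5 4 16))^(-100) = (17)(1 3 15)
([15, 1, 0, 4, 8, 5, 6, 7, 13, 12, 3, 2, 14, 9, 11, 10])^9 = [14, 1, 12, 0, 15, 5, 6, 7, 10, 4, 2, 9, 8, 3, 13, 11]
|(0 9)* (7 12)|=|(0 9)(7 12)|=2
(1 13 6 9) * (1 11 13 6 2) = (1 6 9 11 13 2) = [0, 6, 1, 3, 4, 5, 9, 7, 8, 11, 10, 13, 12, 2]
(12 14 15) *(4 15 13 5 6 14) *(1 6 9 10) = (1 6 14 13 5 9 10)(4 15 12) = [0, 6, 2, 3, 15, 9, 14, 7, 8, 10, 1, 11, 4, 5, 13, 12]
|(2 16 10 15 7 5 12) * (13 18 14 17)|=|(2 16 10 15 7 5 12)(13 18 14 17)|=28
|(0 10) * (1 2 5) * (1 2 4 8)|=|(0 10)(1 4 8)(2 5)|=6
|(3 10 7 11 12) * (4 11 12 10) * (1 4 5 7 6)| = 20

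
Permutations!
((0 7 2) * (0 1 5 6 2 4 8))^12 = (8) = ((0 7 4 8)(1 5 6 2))^12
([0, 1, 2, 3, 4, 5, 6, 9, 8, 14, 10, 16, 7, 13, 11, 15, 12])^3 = (7 11)(9 16)(12 14)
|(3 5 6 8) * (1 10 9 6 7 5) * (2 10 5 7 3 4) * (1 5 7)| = 6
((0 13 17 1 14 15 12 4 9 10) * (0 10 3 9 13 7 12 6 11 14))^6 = (0 1 17 13 4 12 7)(6 14)(11 15)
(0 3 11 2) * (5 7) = [3, 1, 0, 11, 4, 7, 6, 5, 8, 9, 10, 2] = (0 3 11 2)(5 7)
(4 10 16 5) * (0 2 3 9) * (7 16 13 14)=(0 2 3 9)(4 10 13 14 7 16 5)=[2, 1, 3, 9, 10, 4, 6, 16, 8, 0, 13, 11, 12, 14, 7, 15, 5]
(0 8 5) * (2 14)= (0 8 5)(2 14)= [8, 1, 14, 3, 4, 0, 6, 7, 5, 9, 10, 11, 12, 13, 2]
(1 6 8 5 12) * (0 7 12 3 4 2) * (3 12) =(0 7 3 4 2)(1 6 8 5 12) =[7, 6, 0, 4, 2, 12, 8, 3, 5, 9, 10, 11, 1]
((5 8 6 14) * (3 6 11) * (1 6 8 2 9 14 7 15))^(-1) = ((1 6 7 15)(2 9 14 5)(3 8 11))^(-1) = (1 15 7 6)(2 5 14 9)(3 11 8)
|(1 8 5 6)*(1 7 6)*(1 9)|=4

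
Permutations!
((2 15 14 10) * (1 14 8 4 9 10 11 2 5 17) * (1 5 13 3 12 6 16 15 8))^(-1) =(1 15 16 6 12 3 13 10 9 4 8 2 11 14)(5 17)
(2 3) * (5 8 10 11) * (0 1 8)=(0 1 8 10 11 5)(2 3)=[1, 8, 3, 2, 4, 0, 6, 7, 10, 9, 11, 5]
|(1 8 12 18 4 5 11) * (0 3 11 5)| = 8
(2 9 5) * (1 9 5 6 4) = [0, 9, 5, 3, 1, 2, 4, 7, 8, 6] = (1 9 6 4)(2 5)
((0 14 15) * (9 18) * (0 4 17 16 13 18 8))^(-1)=((0 14 15 4 17 16 13 18 9 8))^(-1)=(0 8 9 18 13 16 17 4 15 14)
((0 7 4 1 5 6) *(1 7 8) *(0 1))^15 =((0 8)(1 5 6)(4 7))^15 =(0 8)(4 7)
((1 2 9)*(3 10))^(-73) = ((1 2 9)(3 10))^(-73) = (1 9 2)(3 10)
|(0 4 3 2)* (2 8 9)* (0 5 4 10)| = 6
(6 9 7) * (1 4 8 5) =(1 4 8 5)(6 9 7) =[0, 4, 2, 3, 8, 1, 9, 6, 5, 7]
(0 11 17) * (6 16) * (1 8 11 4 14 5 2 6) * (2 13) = (0 4 14 5 13 2 6 16 1 8 11 17) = [4, 8, 6, 3, 14, 13, 16, 7, 11, 9, 10, 17, 12, 2, 5, 15, 1, 0]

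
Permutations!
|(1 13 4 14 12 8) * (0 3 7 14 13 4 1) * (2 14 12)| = 30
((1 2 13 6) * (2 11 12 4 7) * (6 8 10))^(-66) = (1 7 10 12 13)(2 6 4 8 11)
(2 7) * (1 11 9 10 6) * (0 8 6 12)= (0 8 6 1 11 9 10 12)(2 7)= [8, 11, 7, 3, 4, 5, 1, 2, 6, 10, 12, 9, 0]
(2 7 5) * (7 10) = [0, 1, 10, 3, 4, 2, 6, 5, 8, 9, 7] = (2 10 7 5)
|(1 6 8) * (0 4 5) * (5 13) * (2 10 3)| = |(0 4 13 5)(1 6 8)(2 10 3)| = 12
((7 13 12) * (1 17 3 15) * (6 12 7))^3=(1 15 3 17)(6 12)(7 13)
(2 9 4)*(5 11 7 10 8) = (2 9 4)(5 11 7 10 8) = [0, 1, 9, 3, 2, 11, 6, 10, 5, 4, 8, 7]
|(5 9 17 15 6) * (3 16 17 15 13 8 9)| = 9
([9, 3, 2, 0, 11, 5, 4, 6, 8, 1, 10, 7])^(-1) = [3, 9, 2, 1, 6, 5, 7, 11, 8, 0, 10, 4]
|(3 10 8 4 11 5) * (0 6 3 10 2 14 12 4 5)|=|(0 6 3 2 14 12 4 11)(5 10 8)|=24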